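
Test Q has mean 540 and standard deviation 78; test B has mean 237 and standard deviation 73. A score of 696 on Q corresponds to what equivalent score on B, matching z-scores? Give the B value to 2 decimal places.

z = (696 − 540)/78 = 2.
B = 237 + z·73 = 237 + (696 − 540)·73/78 = 383.00.

B = 383.00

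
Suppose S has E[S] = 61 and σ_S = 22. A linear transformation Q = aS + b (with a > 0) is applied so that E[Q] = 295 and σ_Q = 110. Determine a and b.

σ_Q = a·σ_S (a > 0), so a = 110/22 = 5.
E[Q] = a·E[S] + b, so b = 295 − 5·61 = -10.

a = 5, b = -10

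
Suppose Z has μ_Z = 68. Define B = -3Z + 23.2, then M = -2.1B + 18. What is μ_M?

μ_M = 397.68

μ_B = (-3)·68 + 23.2 = -180.8.
μ_M = (-2.1)·(-180.8) + 18 = 397.68.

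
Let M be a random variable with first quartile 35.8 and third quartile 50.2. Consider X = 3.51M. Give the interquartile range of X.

IQR(X) = 50.544

IQR of M = Q3 − Q1 = 50.2 − 35.8 = 14.4.
Under X = aM + b, IQR(X) = |a|·IQR(M) = |3.51|·14.4 = 50.544 (shifts cancel; spread scales by |a|).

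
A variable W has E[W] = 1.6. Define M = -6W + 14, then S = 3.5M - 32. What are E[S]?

E[S] = -16.6

E[M] = (-6)·1.6 + 14 = 4.4.
E[S] = 3.5·4.4 + (-32) = -16.6.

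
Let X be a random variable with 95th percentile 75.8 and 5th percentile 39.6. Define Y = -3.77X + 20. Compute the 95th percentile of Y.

Since a = -3.77 < 0 the transformation is decreasing, reversing order: the 95th percentile of Y corresponds to the 5th percentile of X.
So P_{95}(Y) = a·P_{5}(X) + b = (-3.77)·39.6 + 20 = -129.292.

95th percentile of Y = -129.292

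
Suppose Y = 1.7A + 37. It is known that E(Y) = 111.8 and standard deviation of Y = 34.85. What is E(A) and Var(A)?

E(A) = 44, Var(A) = 420.25

From Y = 1.7A + 37: E(Y) = a·E(A) + b, so E(A) = (E(Y) − b)/a = (111.8 − 37)/1.7 = 44.
Var(Y) = 34.85² = 1214.5225.
Var(Y) = a²·Var(A), so Var(A) = 1214.5225/1.7² = 420.25.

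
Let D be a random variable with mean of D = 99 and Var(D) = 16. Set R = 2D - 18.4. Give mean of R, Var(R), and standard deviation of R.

mean of R = 179.6, Var(R) = 64, standard deviation of R = 8

R = 2D - 18.4 is linear with a = 2, b = -18.4.
mean of R = a·mean of D + b = 2·99 + (-18.4) = 179.6.
Var(R) = a²·Var(D) = 2²·16 = 64 (the additive constant -18.4 does not affect variance).
standard deviation of D = √16 = 4.
standard deviation of R = |a|·standard deviation of D = |2|·4 = 8.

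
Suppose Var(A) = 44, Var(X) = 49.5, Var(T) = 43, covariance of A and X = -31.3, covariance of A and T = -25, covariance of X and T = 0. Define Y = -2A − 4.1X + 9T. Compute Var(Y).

Var(Y) = a²·Var(A) + b²·Var(X) + c²·Var(T) + 2ab·covariance of A and X + 2ac·covariance of A and T + 2bc·covariance of X and T, with a = -2, b = -4.1, c = 9.
= 176 + 832.095 + 3483 + (-513.32) + 900 + 0
= 4877.775.

Var(Y) = 4877.775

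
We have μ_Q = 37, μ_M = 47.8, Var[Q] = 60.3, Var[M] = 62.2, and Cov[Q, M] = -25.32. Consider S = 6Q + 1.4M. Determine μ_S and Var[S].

μ_S = 6·μ_Q + 1.4·μ_M = 6·37 + 1.4·47.8 = 288.92.
Var[S] = a²·Var[Q] + b²·Var[M] + 2ab·Cov[Q, M] with a = 6, b = 1.4.
= 6²·60.3 + 1.4²·62.2 + 2·6·1.4·(-25.32)
= 2170.8 + 121.912 + (-425.376) = 1867.336.

μ_S = 288.92, Var[S] = 1867.336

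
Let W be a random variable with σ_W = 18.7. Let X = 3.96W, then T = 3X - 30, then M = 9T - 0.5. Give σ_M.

σ_M = 1999.404

σ_X = |3.96|·18.7 = 74.052.
σ_T = |3|·74.052 = 222.156.
σ_M = |9|·222.156 = 1999.404.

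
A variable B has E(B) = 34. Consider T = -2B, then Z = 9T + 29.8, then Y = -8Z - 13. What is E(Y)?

E(T) = (-2)·34 = -68.
E(Z) = 9·(-68) + 29.8 = -582.2.
E(Y) = (-8)·(-582.2) + (-13) = 4644.6.

E(Y) = 4644.6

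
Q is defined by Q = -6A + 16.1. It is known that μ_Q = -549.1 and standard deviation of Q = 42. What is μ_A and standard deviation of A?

μ_A = 94.2, standard deviation of A = 7

From Q = -6A + 16.1: μ_Q = a·μ_A + b, so μ_A = (μ_Q − b)/a = (-549.1 − 16.1)/(-6) = 94.2.
standard deviation of Q = |a|·standard deviation of A, so standard deviation of A = 42/|-6| = 7.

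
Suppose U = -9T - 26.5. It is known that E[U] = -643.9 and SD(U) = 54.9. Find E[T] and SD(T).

E[T] = 68.6, SD(T) = 6.1

From U = -9T - 26.5: E[U] = a·E[T] + b, so E[T] = (E[U] − b)/a = (-643.9 − (-26.5))/(-9) = 68.6.
SD(U) = |a|·SD(T), so SD(T) = 54.9/|-9| = 6.1.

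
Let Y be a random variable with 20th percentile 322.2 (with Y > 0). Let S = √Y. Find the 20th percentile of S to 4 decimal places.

√Y is increasing, so P_{20}(S) = g(P_{20}(Y)) ≈ 17.9499.

20th percentile of S = 17.9499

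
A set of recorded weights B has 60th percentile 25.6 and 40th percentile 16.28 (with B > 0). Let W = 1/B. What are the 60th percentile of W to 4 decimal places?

60th percentile of W = 0.0614

1/B is decreasing on B > 0, so percentile order reverses: P_{60}(W) uses P_{40}(B) = 16.28.
P_{60}(W) = 1/16.28 ≈ 0.0614.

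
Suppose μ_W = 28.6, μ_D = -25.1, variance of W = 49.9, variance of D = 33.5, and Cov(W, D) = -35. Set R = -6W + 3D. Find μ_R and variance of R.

μ_R = (-6)·μ_W + 3·μ_D = (-6)·28.6 + 3·(-25.1) = -246.9.
variance of R = a²·variance of W + b²·variance of D + 2ab·Cov(W, D) with a = -6, b = 3.
= (-6)²·49.9 + 3²·33.5 + 2·(-6)·3·(-35)
= 1796.4 + 301.5 + 1260 = 3357.9.

μ_R = -246.9, variance of R = 3357.9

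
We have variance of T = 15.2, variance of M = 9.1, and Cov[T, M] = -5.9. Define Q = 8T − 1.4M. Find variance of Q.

variance of Q = a²·variance of T + b²·variance of M + 2ab·Cov[T, M] with a = 8, b = -1.4.
= 8²·15.2 + (-1.4)²·9.1 + 2·8·(-1.4)·(-5.9)
= 972.8 + 17.836 + 132.16 = 1122.796.

variance of Q = 1122.796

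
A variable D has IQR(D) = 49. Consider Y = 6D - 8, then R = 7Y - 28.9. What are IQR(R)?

IQR(Y) = |6|·49 = 294.
IQR(R) = |7|·294 = 2058.

IQR(R) = 2058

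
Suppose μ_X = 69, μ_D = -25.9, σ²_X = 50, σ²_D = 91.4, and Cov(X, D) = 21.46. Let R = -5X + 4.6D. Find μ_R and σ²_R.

μ_R = -464.14, σ²_R = 2196.864

μ_R = (-5)·μ_X + 4.6·μ_D = (-5)·69 + 4.6·(-25.9) = -464.14.
σ²_R = a²·σ²_X + b²·σ²_D + 2ab·Cov(X, D) with a = -5, b = 4.6.
= (-5)²·50 + 4.6²·91.4 + 2·(-5)·4.6·21.46
= 1250 + 1934.024 + (-987.16) = 2196.864.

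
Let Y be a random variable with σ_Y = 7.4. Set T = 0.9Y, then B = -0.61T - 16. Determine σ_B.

σ_T = |0.9|·7.4 = 6.66.
σ_B = |-0.61|·6.66 = 4.0626.

σ_B = 4.0626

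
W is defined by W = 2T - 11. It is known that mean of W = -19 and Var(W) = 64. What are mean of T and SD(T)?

From W = 2T - 11: mean of W = a·mean of T + b, so mean of T = (mean of W − b)/a = (-19 − (-11))/2 = -4.
SD(W) = √64 = 8.
SD(W) = |a|·SD(T), so SD(T) = 8/|2| = 4.

mean of T = -4, SD(T) = 4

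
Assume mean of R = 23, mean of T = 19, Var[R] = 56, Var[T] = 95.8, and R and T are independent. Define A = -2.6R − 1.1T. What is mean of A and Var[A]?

mean of A = (-2.6)·mean of R + (-1.1)·mean of T = (-2.6)·23 + (-1.1)·19 = -80.7.
Var[A] = a²·Var[R] + b²·Var[T] + 2ab·covariance of R and T with a = -2.6, b = -1.1.
Independence gives covariance of R and T = 0.
= (-2.6)²·56 + (-1.1)²·95.8 + 2·(-2.6)·(-1.1)·0
= 378.56 + 115.918 + 0 = 494.478.

mean of A = -80.7, Var[A] = 494.478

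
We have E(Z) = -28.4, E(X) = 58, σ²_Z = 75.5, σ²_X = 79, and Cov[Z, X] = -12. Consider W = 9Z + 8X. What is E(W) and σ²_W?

E(W) = 208.4, σ²_W = 9443.5

E(W) = 9·E(Z) + 8·E(X) = 9·(-28.4) + 8·58 = 208.4.
σ²_W = a²·σ²_Z + b²·σ²_X + 2ab·Cov[Z, X] with a = 9, b = 8.
= 9²·75.5 + 8²·79 + 2·9·8·(-12)
= 6115.5 + 5056 + (-1728) = 9443.5.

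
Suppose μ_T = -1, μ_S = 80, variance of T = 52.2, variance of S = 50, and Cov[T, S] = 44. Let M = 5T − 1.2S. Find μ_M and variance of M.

μ_M = 5·μ_T + (-1.2)·μ_S = 5·(-1) + (-1.2)·80 = -101.
variance of M = a²·variance of T + b²·variance of S + 2ab·Cov[T, S] with a = 5, b = -1.2.
= 5²·52.2 + (-1.2)²·50 + 2·5·(-1.2)·44
= 1305 + 72 + (-528) = 849.

μ_M = -101, variance of M = 849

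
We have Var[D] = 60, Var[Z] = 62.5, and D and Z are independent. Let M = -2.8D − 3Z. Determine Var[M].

Var[M] = a²·Var[D] + b²·Var[Z] + 2ab·covariance of D and Z with a = -2.8, b = -3.
Independence gives covariance of D and Z = 0.
= (-2.8)²·60 + (-3)²·62.5 + 2·(-2.8)·(-3)·0
= 470.4 + 562.5 + 0 = 1032.9.

Var[M] = 1032.9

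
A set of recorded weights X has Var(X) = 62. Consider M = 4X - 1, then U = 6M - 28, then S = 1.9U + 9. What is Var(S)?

Var(S) = 128920.32

Var(M) = 4²·62 = 992.
Var(U) = 6²·992 = 35712.
Var(S) = 1.9²·35712 = 128920.32.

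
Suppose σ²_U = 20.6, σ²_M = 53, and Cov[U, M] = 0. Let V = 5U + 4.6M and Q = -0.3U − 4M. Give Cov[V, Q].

By bilinearity, Cov[V, Q] = ac·σ²_U + bd·σ²_M + (ad+bc)·Cov[U, M], with a=5, b=4.6, c=-0.3, d=-4.
ac·σ²_U = 5·(-0.3)·20.6 = -30.9
bd·σ²_M = 4.6·(-4)·53 = -975.2
(ad+bc)·Cov[U, M] = (-21.38)·0 = 0
Cov[V, Q] = -30.9 + (-975.2) + 0 = -1006.1.

Cov[V, Q] = -1006.1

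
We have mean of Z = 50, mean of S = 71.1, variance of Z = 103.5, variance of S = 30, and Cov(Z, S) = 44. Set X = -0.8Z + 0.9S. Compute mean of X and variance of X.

mean of X = 23.99, variance of X = 27.18

mean of X = (-0.8)·mean of Z + 0.9·mean of S = (-0.8)·50 + 0.9·71.1 = 23.99.
variance of X = a²·variance of Z + b²·variance of S + 2ab·Cov(Z, S) with a = -0.8, b = 0.9.
= (-0.8)²·103.5 + 0.9²·30 + 2·(-0.8)·0.9·44
= 66.24 + 24.3 + (-63.36) = 27.18.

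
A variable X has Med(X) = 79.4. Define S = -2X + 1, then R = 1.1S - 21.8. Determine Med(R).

Med(R) = -195.38

Med(S) = (-2)·79.4 + 1 = -157.8.
Med(R) = 1.1·(-157.8) + (-21.8) = -195.38.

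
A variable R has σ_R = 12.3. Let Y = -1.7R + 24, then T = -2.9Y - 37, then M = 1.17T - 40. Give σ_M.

σ_Y = |-1.7|·12.3 = 20.91.
σ_T = |-2.9|·20.91 = 60.639.
σ_M = |1.17|·60.639 = 70.94763.

σ_M = 70.94763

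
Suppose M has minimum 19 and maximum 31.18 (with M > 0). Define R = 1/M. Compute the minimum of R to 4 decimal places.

min(R) = 0.0321

1/M is decreasing on this domain, so min(R) comes from max(M) = 31.18: min(R) = 1/(31.18) ≈ 0.0321.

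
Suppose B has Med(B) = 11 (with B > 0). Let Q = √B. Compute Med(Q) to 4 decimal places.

Med(Q) = 3.3166

√B is monotone on this domain, so Med(Q) = √(11) ≈ 3.3166.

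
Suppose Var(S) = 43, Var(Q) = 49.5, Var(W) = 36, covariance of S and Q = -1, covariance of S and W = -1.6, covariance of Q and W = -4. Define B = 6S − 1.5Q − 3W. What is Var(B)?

Var(B) = a²·Var(S) + b²·Var(Q) + c²·Var(W) + 2ab·covariance of S and Q + 2ac·covariance of S and W + 2bc·covariance of Q and W, with a = 6, b = -1.5, c = -3.
= 1548 + 111.375 + 324 + 18 + 57.6 + (-36)
= 2022.975.

Var(B) = 2022.975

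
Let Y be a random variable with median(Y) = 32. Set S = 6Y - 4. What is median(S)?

A linear map preserves order up to sign, so median(S) = a·median(Y) + b = 6·32 + (-4) = 188.

median(S) = 188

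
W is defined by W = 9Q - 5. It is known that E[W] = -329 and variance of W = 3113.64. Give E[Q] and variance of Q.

E[Q] = -36, variance of Q = 38.44

From W = 9Q - 5: E[W] = a·E[Q] + b, so E[Q] = (E[W] − b)/a = (-329 − (-5))/9 = -36.
variance of W = a²·variance of Q, so variance of Q = 3113.64/9² = 38.44.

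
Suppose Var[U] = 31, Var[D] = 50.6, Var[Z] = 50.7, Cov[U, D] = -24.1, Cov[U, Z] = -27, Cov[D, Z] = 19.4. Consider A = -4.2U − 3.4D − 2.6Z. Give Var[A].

Var[A] = 539.524

Var[A] = a²·Var[U] + b²·Var[D] + c²·Var[Z] + 2ab·Cov[U, D] + 2ac·Cov[U, Z] + 2bc·Cov[D, Z], with a = -4.2, b = -3.4, c = -2.6.
= 546.84 + 584.936 + 342.732 + (-688.296) + (-589.68) + 342.992
= 539.524.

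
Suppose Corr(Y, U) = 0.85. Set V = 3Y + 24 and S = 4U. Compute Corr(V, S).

Linear rescalings preserve correlation up to sign; here the slopes 3 and 4 have the same sign, so Corr(V, S) = Corr(Y, U) = 0.85.

Corr(V, S) = 0.85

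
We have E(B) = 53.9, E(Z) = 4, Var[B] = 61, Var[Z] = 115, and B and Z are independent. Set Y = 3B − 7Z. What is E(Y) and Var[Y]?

E(Y) = 3·E(B) + (-7)·E(Z) = 3·53.9 + (-7)·4 = 133.7.
Var[Y] = a²·Var[B] + b²·Var[Z] + 2ab·covariance of B and Z with a = 3, b = -7.
Independence gives covariance of B and Z = 0.
= 3²·61 + (-7)²·115 + 2·3·(-7)·0
= 549 + 5635 + 0 = 6184.

E(Y) = 133.7, Var[Y] = 6184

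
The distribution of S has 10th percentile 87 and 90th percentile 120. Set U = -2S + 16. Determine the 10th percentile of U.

10th percentile of U = -224

Since a = -2 < 0 the transformation is decreasing, reversing order: the 10th percentile of U corresponds to the 90th percentile of S.
So P_{10}(U) = a·P_{90}(S) + b = (-2)·120 + 16 = -224.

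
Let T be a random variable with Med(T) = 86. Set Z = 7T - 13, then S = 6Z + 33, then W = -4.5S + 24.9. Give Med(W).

Med(Z) = 7·86 + (-13) = 589.
Med(S) = 6·589 + 33 = 3567.
Med(W) = (-4.5)·3567 + 24.9 = -16026.6.

Med(W) = -16026.6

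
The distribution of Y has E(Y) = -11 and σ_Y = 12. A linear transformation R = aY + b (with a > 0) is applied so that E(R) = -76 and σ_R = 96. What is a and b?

a = 8, b = 12

σ_R = a·σ_Y (a > 0), so a = 96/12 = 8.
E(R) = a·E(Y) + b, so b = -76 − 8·(-11) = 12.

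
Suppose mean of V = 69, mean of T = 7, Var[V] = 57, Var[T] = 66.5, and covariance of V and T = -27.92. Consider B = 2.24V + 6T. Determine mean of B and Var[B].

mean of B = 2.24·mean of V + 6·mean of T = 2.24·69 + 6·7 = 196.56.
Var[B] = a²·Var[V] + b²·Var[T] + 2ab·covariance of V and T with a = 2.24, b = 6.
= 2.24²·57 + 6²·66.5 + 2·2.24·6·(-27.92)
= 286.0032 + 2394 + (-750.4896) = 1929.5136.

mean of B = 196.56, Var[B] = 1929.5136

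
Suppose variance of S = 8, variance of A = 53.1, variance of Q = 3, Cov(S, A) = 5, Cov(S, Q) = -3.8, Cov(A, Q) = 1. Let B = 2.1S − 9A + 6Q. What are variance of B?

variance of B = a²·variance of S + b²·variance of A + c²·variance of Q + 2ab·Cov(S, A) + 2ac·Cov(S, Q) + 2bc·Cov(A, Q), with a = 2.1, b = -9, c = 6.
= 35.28 + 4301.1 + 108 + (-189) + (-95.76) + (-108)
= 4051.62.

variance of B = 4051.62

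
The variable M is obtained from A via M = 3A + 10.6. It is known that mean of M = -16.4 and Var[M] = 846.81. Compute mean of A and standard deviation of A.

From M = 3A + 10.6: mean of M = a·mean of A + b, so mean of A = (mean of M − b)/a = (-16.4 − 10.6)/3 = -9.
standard deviation of M = √846.81 = 29.1.
standard deviation of M = |a|·standard deviation of A, so standard deviation of A = 29.1/|3| = 9.7.

mean of A = -9, standard deviation of A = 9.7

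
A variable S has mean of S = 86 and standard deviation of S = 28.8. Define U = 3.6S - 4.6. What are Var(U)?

Var(U) = 10749.5424

U = 3.6S - 4.6 is linear with a = 3.6, b = -4.6.
Var(S) = 28.8² = 829.44.
Var(U) = a²·Var(S) = 3.6²·829.44 = 10749.5424 (the additive constant -4.6 does not affect variance).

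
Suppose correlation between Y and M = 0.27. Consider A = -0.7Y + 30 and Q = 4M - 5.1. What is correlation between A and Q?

Linear rescalings preserve |correlation|; the slopes -0.7 and 4 have opposite signs, so the correlation flips sign: correlation between A and Q = −correlation between Y and M = -0.27.

correlation between A and Q = -0.27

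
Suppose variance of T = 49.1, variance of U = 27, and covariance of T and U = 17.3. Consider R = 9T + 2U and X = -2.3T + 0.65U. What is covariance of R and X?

By bilinearity, covariance of R and X = ac·variance of T + bd·variance of U + (ad+bc)·covariance of T and U, with a=9, b=2, c=-2.3, d=0.65.
ac·variance of T = 9·(-2.3)·49.1 = -1016.37
bd·variance of U = 2·0.65·27 = 35.1
(ad+bc)·covariance of T and U = (1.25)·17.3 = 21.625
covariance of R and X = -1016.37 + 35.1 + 21.625 = -959.645.

covariance of R and X = -959.645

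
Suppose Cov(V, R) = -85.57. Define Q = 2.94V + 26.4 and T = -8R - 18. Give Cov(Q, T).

Cov(Q, T) = a·c·Cov(V, R) = 2.94·(-8)·(-85.57) = 2012.6064. Additive constants drop out.

Cov(Q, T) = 2012.6064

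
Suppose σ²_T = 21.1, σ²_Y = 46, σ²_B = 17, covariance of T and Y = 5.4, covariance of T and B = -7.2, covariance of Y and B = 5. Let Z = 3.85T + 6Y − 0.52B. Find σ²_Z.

σ²_Z = 2220.46035

σ²_Z = a²·σ²_T + b²·σ²_Y + c²·σ²_B + 2ab·covariance of T and Y + 2ac·covariance of T and B + 2bc·covariance of Y and B, with a = 3.85, b = 6, c = -0.52.
= 312.75475 + 1656 + 4.5968 + 249.48 + 28.8288 + (-31.2)
= 2220.46035.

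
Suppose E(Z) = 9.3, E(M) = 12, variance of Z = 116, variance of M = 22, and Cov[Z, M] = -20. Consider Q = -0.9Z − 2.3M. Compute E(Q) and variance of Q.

E(Q) = (-0.9)·E(Z) + (-2.3)·E(M) = (-0.9)·9.3 + (-2.3)·12 = -35.97.
variance of Q = a²·variance of Z + b²·variance of M + 2ab·Cov[Z, M] with a = -0.9, b = -2.3.
= (-0.9)²·116 + (-2.3)²·22 + 2·(-0.9)·(-2.3)·(-20)
= 93.96 + 116.38 + (-82.8) = 127.54.

E(Q) = -35.97, variance of Q = 127.54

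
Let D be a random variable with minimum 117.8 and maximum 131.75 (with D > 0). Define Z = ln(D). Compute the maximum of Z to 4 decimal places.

max(Z) = 4.8809

ln(D) is increasing on this domain, so max(Z) comes from max(D) = 131.75: max(Z) = ln(131.75) ≈ 4.8809.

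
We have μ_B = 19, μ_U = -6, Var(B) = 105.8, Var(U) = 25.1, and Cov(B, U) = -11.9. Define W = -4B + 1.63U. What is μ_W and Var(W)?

μ_W = (-4)·μ_B + 1.63·μ_U = (-4)·19 + 1.63·(-6) = -85.78.
Var(W) = a²·Var(B) + b²·Var(U) + 2ab·Cov(B, U) with a = -4, b = 1.63.
= (-4)²·105.8 + 1.63²·25.1 + 2·(-4)·1.63·(-11.9)
= 1692.8 + 66.68819 + 155.176 = 1914.66419.

μ_W = -85.78, Var(W) = 1914.66419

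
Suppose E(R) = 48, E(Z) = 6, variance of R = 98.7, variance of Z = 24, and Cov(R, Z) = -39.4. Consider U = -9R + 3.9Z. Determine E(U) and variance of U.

E(U) = (-9)·E(R) + 3.9·E(Z) = (-9)·48 + 3.9·6 = -408.6.
variance of U = a²·variance of R + b²·variance of Z + 2ab·Cov(R, Z) with a = -9, b = 3.9.
= (-9)²·98.7 + 3.9²·24 + 2·(-9)·3.9·(-39.4)
= 7994.7 + 365.04 + 2765.88 = 11125.62.

E(U) = -408.6, variance of U = 11125.62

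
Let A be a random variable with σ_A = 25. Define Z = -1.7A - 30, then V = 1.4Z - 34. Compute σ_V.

σ_Z = |-1.7|·25 = 42.5.
σ_V = |1.4|·42.5 = 59.5.

σ_V = 59.5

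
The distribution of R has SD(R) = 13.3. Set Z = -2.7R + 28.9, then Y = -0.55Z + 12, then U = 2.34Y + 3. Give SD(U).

SD(Z) = |-2.7|·13.3 = 35.91.
SD(Y) = |-0.55|·35.91 = 19.7505.
SD(U) = |2.34|·19.7505 = 46.21617.

SD(U) = 46.21617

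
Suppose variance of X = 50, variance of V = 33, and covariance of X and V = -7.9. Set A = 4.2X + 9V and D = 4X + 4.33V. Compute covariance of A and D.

covariance of A and D = 1697.9406

By bilinearity, covariance of A and D = ac·variance of X + bd·variance of V + (ad+bc)·covariance of X and V, with a=4.2, b=9, c=4, d=4.33.
ac·variance of X = 4.2·4·50 = 840
bd·variance of V = 9·4.33·33 = 1286.01
(ad+bc)·covariance of X and V = (54.186)·(-7.9) = -428.0694
covariance of A and D = 840 + 1286.01 + (-428.0694) = 1697.9406.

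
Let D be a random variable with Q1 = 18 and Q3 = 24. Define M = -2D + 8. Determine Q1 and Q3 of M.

Q1(M) = -40, Q3(M) = -28

a = -2 < 0 reverses order: Q1(M) comes from Q3(D), Q3(M) from Q1(D).
Q1(M) = (-2)·24 + 8 = -40; Q3(M) = (-2)·18 + 8 = -28.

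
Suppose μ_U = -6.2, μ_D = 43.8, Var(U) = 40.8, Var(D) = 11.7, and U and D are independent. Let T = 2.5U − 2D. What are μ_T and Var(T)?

μ_T = -103.1, Var(T) = 301.8

μ_T = 2.5·μ_U + (-2)·μ_D = 2.5·(-6.2) + (-2)·43.8 = -103.1.
Var(T) = a²·Var(U) + b²·Var(D) + 2ab·Cov[U, D] with a = 2.5, b = -2.
Independence gives Cov[U, D] = 0.
= 2.5²·40.8 + (-2)²·11.7 + 2·2.5·(-2)·0
= 255 + 46.8 + 0 = 301.8.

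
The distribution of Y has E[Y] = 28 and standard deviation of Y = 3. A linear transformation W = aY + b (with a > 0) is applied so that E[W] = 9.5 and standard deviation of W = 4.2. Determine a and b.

standard deviation of W = a·standard deviation of Y (a > 0), so a = 4.2/3 = 1.4.
E[W] = a·E[Y] + b, so b = 9.5 − 1.4·28 = -29.7.

a = 1.4, b = -29.7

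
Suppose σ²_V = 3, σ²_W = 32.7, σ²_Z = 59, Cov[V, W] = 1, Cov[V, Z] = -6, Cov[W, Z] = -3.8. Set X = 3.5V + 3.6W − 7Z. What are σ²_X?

σ²_X = a²·σ²_V + b²·σ²_W + c²·σ²_Z + 2ab·Cov[V, W] + 2ac·Cov[V, Z] + 2bc·Cov[W, Z], with a = 3.5, b = 3.6, c = -7.
= 36.75 + 423.792 + 2891 + 25.2 + 294 + 191.52
= 3862.262.

σ²_X = 3862.262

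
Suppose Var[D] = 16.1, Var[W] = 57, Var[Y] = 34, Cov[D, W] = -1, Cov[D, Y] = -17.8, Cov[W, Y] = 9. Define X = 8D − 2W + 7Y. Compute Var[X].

Var[X] = 710.8

Var[X] = a²·Var[D] + b²·Var[W] + c²·Var[Y] + 2ab·Cov[D, W] + 2ac·Cov[D, Y] + 2bc·Cov[W, Y], with a = 8, b = -2, c = 7.
= 1030.4 + 228 + 1666 + 32 + (-1993.6) + (-252)
= 710.8.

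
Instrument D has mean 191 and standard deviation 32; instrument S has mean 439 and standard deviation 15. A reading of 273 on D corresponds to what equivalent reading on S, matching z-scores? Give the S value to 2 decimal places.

S = 477.44

z = (273 − 191)/32 = 2.5625.
S = 439 + z·15 = 439 + (273 − 191)·15/32 ≈ 477.44.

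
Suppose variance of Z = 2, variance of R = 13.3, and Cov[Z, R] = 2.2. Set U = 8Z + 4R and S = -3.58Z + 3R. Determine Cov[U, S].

Cov[U, S] = 123.616

By bilinearity, Cov[U, S] = ac·variance of Z + bd·variance of R + (ad+bc)·Cov[Z, R], with a=8, b=4, c=-3.58, d=3.
ac·variance of Z = 8·(-3.58)·2 = -57.28
bd·variance of R = 4·3·13.3 = 159.6
(ad+bc)·Cov[Z, R] = (9.68)·2.2 = 21.296
Cov[U, S] = -57.28 + 159.6 + 21.296 = 123.616.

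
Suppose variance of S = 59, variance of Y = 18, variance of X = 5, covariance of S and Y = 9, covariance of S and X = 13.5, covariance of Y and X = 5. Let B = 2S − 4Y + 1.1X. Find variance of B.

variance of B = a²·variance of S + b²·variance of Y + c²·variance of X + 2ab·covariance of S and Y + 2ac·covariance of S and X + 2bc·covariance of Y and X, with a = 2, b = -4, c = 1.1.
= 236 + 288 + 6.05 + (-144) + 59.4 + (-44)
= 401.45.

variance of B = 401.45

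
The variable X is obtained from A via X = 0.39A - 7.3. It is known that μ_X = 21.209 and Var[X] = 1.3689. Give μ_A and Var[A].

From X = 0.39A - 7.3: μ_X = a·μ_A + b, so μ_A = (μ_X − b)/a = (21.209 − (-7.3))/0.39 = 73.1.
Var[X] = a²·Var[A], so Var[A] = 1.3689/0.39² = 9.

μ_A = 73.1, Var[A] = 9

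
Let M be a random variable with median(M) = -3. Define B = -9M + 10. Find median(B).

A linear map preserves order up to sign, so median(B) = a·median(M) + b = (-9)·(-3) + 10 = 37.

median(B) = 37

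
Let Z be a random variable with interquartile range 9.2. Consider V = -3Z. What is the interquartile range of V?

Under V = aZ + b, IQR(V) = |a|·IQR(Z) = |-3|·9.2 = 27.6 (shifts cancel; spread scales by |a|).

IQR(V) = 27.6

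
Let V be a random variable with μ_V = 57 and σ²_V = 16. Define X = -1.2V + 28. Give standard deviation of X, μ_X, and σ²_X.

X = -1.2V + 28 is linear with a = -1.2, b = 28.
standard deviation of V = √16 = 4.
standard deviation of X = |a|·standard deviation of V = |-1.2|·4 = 4.8.
μ_X = a·μ_V + b = (-1.2)·57 + 28 = -40.4.
σ²_X = a²·σ²_V = (-1.2)²·16 = 23.04 (the additive constant 28 does not affect variance).

standard deviation of X = 4.8, μ_X = -40.4, σ²_X = 23.04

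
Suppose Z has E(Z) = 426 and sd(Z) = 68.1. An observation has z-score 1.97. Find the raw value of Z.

Z = E(Z) + z·sd(Z) = 426 + 1.97·68.1 = 560.157.

Z = 560.157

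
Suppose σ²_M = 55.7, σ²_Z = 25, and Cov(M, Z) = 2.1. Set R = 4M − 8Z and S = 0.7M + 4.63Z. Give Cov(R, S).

Cov(R, S) = -742.908

By bilinearity, Cov(R, S) = ac·σ²_M + bd·σ²_Z + (ad+bc)·Cov(M, Z), with a=4, b=-8, c=0.7, d=4.63.
ac·σ²_M = 4·0.7·55.7 = 155.96
bd·σ²_Z = (-8)·4.63·25 = -926
(ad+bc)·Cov(M, Z) = (12.92)·2.1 = 27.132
Cov(R, S) = 155.96 + (-926) + 27.132 = -742.908.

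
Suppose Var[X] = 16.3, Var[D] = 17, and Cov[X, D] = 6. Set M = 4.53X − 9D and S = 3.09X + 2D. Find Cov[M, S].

Cov[M, S] = -190.33749

By bilinearity, Cov[M, S] = ac·Var[X] + bd·Var[D] + (ad+bc)·Cov[X, D], with a=4.53, b=-9, c=3.09, d=2.
ac·Var[X] = 4.53·3.09·16.3 = 228.16251
bd·Var[D] = (-9)·2·17 = -306
(ad+bc)·Cov[X, D] = (-18.75)·6 = -112.5
Cov[M, S] = 228.16251 + (-306) + (-112.5) = -190.33749.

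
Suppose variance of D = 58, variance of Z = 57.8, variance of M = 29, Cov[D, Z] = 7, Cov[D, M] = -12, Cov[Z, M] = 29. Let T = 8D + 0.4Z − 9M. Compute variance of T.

variance of T = a²·variance of D + b²·variance of Z + c²·variance of M + 2ab·Cov[D, Z] + 2ac·Cov[D, M] + 2bc·Cov[Z, M], with a = 8, b = 0.4, c = -9.
= 3712 + 9.248 + 2349 + 44.8 + 1728 + (-208.8)
= 7634.248.

variance of T = 7634.248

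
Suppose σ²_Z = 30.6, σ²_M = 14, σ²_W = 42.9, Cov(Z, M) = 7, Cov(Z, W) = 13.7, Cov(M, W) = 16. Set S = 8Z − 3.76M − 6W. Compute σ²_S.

σ²_S = 2686.3264

σ²_S = a²·σ²_Z + b²·σ²_M + c²·σ²_W + 2ab·Cov(Z, M) + 2ac·Cov(Z, W) + 2bc·Cov(M, W), with a = 8, b = -3.76, c = -6.
= 1958.4 + 197.9264 + 1544.4 + (-421.12) + (-1315.2) + 721.92
= 2686.3264.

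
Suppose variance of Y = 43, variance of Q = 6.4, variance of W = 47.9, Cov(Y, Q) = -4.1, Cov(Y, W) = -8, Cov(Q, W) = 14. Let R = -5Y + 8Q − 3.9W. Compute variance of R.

variance of R = 1355.559

variance of R = a²·variance of Y + b²·variance of Q + c²·variance of W + 2ab·Cov(Y, Q) + 2ac·Cov(Y, W) + 2bc·Cov(Q, W), with a = -5, b = 8, c = -3.9.
= 1075 + 409.6 + 728.559 + 328 + (-312) + (-873.6)
= 1355.559.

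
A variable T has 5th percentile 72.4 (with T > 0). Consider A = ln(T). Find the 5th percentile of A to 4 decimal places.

5th percentile of A = 4.2822

ln(T) is increasing, so P_{5}(A) = g(P_{5}(T)) ≈ 4.2822.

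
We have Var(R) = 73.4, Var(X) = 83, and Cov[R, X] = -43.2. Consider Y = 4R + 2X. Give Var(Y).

Var(Y) = a²·Var(R) + b²·Var(X) + 2ab·Cov[R, X] with a = 4, b = 2.
= 4²·73.4 + 2²·83 + 2·4·2·(-43.2)
= 1174.4 + 332 + (-691.2) = 815.2.

Var(Y) = 815.2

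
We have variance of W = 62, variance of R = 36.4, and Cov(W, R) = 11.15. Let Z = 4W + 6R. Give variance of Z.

variance of Z = 2837.6

variance of Z = a²·variance of W + b²·variance of R + 2ab·Cov(W, R) with a = 4, b = 6.
= 4²·62 + 6²·36.4 + 2·4·6·11.15
= 992 + 1310.4 + 535.2 = 2837.6.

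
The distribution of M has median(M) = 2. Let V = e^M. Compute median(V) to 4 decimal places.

e^M is monotone on this domain, so median(V) = exp(2) ≈ 7.3891.

median(V) = 7.3891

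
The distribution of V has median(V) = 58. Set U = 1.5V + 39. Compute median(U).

median(U) = 126

A linear map preserves order up to sign, so median(U) = a·median(V) + b = 1.5·58 + 39 = 126.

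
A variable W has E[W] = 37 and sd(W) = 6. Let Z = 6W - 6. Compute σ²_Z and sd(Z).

Z = 6W - 6 is linear with a = 6, b = -6.
σ²_W = 6² = 36.
σ²_Z = a²·σ²_W = 6²·36 = 1296 (the additive constant -6 does not affect variance).
sd(Z) = |a|·sd(W) = |6|·6 = 36.

σ²_Z = 1296, sd(Z) = 36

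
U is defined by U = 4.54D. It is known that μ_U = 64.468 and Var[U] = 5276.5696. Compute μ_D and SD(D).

μ_D = 14.2, SD(D) = 16

From U = 4.54D: μ_U = a·μ_D + b, so μ_D = (μ_U − b)/a = (64.468 − 0)/4.54 = 14.2.
SD(U) = √5276.5696 = 72.64.
SD(U) = |a|·SD(D), so SD(D) = 72.64/|4.54| = 16.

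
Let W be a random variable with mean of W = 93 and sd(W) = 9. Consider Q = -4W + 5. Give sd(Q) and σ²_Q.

Q = -4W + 5 is linear with a = -4, b = 5.
sd(Q) = |a|·sd(W) = |-4|·9 = 36.
σ²_W = 9² = 81.
σ²_Q = a²·σ²_W = (-4)²·81 = 1296 (the additive constant 5 does not affect variance).

sd(Q) = 36, σ²_Q = 1296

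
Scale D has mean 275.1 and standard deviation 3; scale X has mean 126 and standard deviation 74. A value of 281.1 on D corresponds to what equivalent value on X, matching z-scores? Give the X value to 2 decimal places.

X = 274.00

z = (281.1 − 275.1)/3 = 2.
X = 126 + z·74 = 126 + (281.1 − 275.1)·74/3 = 274.00.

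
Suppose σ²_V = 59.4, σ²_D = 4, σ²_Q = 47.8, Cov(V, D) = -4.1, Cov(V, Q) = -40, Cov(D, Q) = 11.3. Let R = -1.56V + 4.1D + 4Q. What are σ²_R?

σ²_R = 1898.88304

σ²_R = a²·σ²_V + b²·σ²_D + c²·σ²_Q + 2ab·Cov(V, D) + 2ac·Cov(V, Q) + 2bc·Cov(D, Q), with a = -1.56, b = 4.1, c = 4.
= 144.55584 + 67.24 + 764.8 + 52.4472 + 499.2 + 370.64
= 1898.88304.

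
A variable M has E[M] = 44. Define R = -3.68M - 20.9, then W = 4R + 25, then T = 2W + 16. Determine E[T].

E[T] = -1396.56

E[R] = (-3.68)·44 + (-20.9) = -182.82.
E[W] = 4·(-182.82) + 25 = -706.28.
E[T] = 2·(-706.28) + 16 = -1396.56.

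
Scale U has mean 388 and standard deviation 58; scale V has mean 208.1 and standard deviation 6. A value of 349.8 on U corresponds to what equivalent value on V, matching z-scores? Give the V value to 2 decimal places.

V = 204.15

z = (349.8 − 388)/58 ≈ -0.6586.
V = 208.1 + z·6 = 208.1 + (349.8 − 388)·6/58 ≈ 204.15.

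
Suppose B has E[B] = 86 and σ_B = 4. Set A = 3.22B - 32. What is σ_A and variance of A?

σ_A = 12.88, variance of A = 165.8944

A = 3.22B - 32 is linear with a = 3.22, b = -32.
σ_A = |a|·σ_B = |3.22|·4 = 12.88.
variance of B = 4² = 16.
variance of A = a²·variance of B = 3.22²·16 = 165.8944 (the additive constant -32 does not affect variance).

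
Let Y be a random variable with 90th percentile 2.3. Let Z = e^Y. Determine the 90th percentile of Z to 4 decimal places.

e^Y is increasing, so P_{90}(Z) = g(P_{90}(Y)) ≈ 9.9742.

90th percentile of Z = 9.9742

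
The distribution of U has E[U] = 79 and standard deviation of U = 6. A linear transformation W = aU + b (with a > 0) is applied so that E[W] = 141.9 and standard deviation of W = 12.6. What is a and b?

standard deviation of W = a·standard deviation of U (a > 0), so a = 12.6/6 = 2.1.
E[W] = a·E[U] + b, so b = 141.9 − 2.1·79 = -24.

a = 2.1, b = -24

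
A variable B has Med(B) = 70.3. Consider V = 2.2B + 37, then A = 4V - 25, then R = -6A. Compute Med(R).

Med(R) = -4449.84

Med(V) = 2.2·70.3 + 37 = 191.66.
Med(A) = 4·191.66 + (-25) = 741.64.
Med(R) = (-6)·741.64 = -4449.84.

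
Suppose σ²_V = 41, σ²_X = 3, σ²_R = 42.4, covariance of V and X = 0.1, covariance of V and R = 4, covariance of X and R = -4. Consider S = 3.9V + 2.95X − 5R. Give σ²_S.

σ²_S = 1674.0185

σ²_S = a²·σ²_V + b²·σ²_X + c²·σ²_R + 2ab·covariance of V and X + 2ac·covariance of V and R + 2bc·covariance of X and R, with a = 3.9, b = 2.95, c = -5.
= 623.61 + 26.1075 + 1060 + 2.301 + (-156) + 118
= 1674.0185.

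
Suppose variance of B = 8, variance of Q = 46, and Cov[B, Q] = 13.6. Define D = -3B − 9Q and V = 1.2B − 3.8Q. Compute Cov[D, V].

Cov[D, V] = 1552.56

By bilinearity, Cov[D, V] = ac·variance of B + bd·variance of Q + (ad+bc)·Cov[B, Q], with a=-3, b=-9, c=1.2, d=-3.8.
ac·variance of B = (-3)·1.2·8 = -28.8
bd·variance of Q = (-9)·(-3.8)·46 = 1573.2
(ad+bc)·Cov[B, Q] = (0.6)·13.6 = 8.16
Cov[D, V] = -28.8 + 1573.2 + 8.16 = 1552.56.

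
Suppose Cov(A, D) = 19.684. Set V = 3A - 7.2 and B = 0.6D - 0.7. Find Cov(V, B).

Cov(V, B) = a·c·Cov(A, D) = 3·0.6·19.684 = 35.4312. Additive constants drop out.

Cov(V, B) = 35.4312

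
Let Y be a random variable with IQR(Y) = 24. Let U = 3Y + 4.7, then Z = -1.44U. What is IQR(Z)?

IQR(Z) = 103.68

IQR(U) = |3|·24 = 72.
IQR(Z) = |-1.44|·72 = 103.68.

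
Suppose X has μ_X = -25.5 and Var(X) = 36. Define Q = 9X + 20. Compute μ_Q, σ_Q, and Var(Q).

Q = 9X + 20 is linear with a = 9, b = 20.
μ_Q = a·μ_X + b = 9·(-25.5) + 20 = -209.5.
σ_X = √36 = 6.
σ_Q = |a|·σ_X = |9|·6 = 54.
Var(Q) = a²·Var(X) = 9²·36 = 2916 (the additive constant 20 does not affect variance).

μ_Q = -209.5, σ_Q = 54, Var(Q) = 2916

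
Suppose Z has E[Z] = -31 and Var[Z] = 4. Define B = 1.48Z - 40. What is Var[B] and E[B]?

B = 1.48Z - 40 is linear with a = 1.48, b = -40.
Var[B] = a²·Var[Z] = 1.48²·4 = 8.7616 (the additive constant -40 does not affect variance).
E[B] = a·E[Z] + b = 1.48·(-31) + (-40) = -85.88.

Var[B] = 8.7616, E[B] = -85.88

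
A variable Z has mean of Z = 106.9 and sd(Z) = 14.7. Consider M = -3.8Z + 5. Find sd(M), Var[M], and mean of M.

sd(M) = 55.86, Var[M] = 3120.3396, mean of M = -401.22

M = -3.8Z + 5 is linear with a = -3.8, b = 5.
sd(M) = |a|·sd(Z) = |-3.8|·14.7 = 55.86.
Var[Z] = 14.7² = 216.09.
Var[M] = a²·Var[Z] = (-3.8)²·216.09 = 3120.3396 (the additive constant 5 does not affect variance).
mean of M = a·mean of Z + b = (-3.8)·106.9 + 5 = -401.22.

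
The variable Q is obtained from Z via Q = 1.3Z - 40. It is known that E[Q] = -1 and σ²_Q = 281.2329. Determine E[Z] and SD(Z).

From Q = 1.3Z - 40: E[Q] = a·E[Z] + b, so E[Z] = (E[Q] − b)/a = (-1 − (-40))/1.3 = 30.
SD(Q) = √281.2329 = 16.77.
SD(Q) = |a|·SD(Z), so SD(Z) = 16.77/|1.3| = 12.9.

E[Z] = 30, SD(Z) = 12.9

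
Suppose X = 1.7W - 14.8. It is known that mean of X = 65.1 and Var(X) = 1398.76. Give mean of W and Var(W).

mean of W = 47, Var(W) = 484

From X = 1.7W - 14.8: mean of X = a·mean of W + b, so mean of W = (mean of X − b)/a = (65.1 − (-14.8))/1.7 = 47.
Var(X) = a²·Var(W), so Var(W) = 1398.76/1.7² = 484.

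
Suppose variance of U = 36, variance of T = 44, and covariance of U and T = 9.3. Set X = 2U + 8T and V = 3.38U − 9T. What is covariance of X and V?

covariance of X and V = -2840.568

By bilinearity, covariance of X and V = ac·variance of U + bd·variance of T + (ad+bc)·covariance of U and T, with a=2, b=8, c=3.38, d=-9.
ac·variance of U = 2·3.38·36 = 243.36
bd·variance of T = 8·(-9)·44 = -3168
(ad+bc)·covariance of U and T = (9.04)·9.3 = 84.072
covariance of X and V = 243.36 + (-3168) + 84.072 = -2840.568.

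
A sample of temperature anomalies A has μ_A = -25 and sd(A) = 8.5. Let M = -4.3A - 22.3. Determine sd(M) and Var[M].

M = -4.3A - 22.3 is linear with a = -4.3, b = -22.3.
sd(M) = |a|·sd(A) = |-4.3|·8.5 = 36.55.
Var[A] = 8.5² = 72.25.
Var[M] = a²·Var[A] = (-4.3)²·72.25 = 1335.9025 (the additive constant -22.3 does not affect variance).

sd(M) = 36.55, Var[M] = 1335.9025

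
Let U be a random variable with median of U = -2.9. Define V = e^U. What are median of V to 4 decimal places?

median of V = 0.055

e^U is monotone on this domain, so median of V = exp(-2.9) ≈ 0.055.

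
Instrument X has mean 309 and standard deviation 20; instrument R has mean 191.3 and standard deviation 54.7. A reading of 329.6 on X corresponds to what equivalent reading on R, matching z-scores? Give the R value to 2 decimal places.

R = 247.64

z = (329.6 − 309)/20 = 1.03.
R = 191.3 + z·54.7 = 191.3 + (329.6 − 309)·54.7/20 ≈ 247.64.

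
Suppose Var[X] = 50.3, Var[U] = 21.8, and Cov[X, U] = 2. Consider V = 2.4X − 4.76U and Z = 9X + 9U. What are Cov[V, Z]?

Cov[V, Z] = 110.088

By bilinearity, Cov[V, Z] = ac·Var[X] + bd·Var[U] + (ad+bc)·Cov[X, U], with a=2.4, b=-4.76, c=9, d=9.
ac·Var[X] = 2.4·9·50.3 = 1086.48
bd·Var[U] = (-4.76)·9·21.8 = -933.912
(ad+bc)·Cov[X, U] = (-21.24)·2 = -42.48
Cov[V, Z] = 1086.48 + (-933.912) + (-42.48) = 110.088.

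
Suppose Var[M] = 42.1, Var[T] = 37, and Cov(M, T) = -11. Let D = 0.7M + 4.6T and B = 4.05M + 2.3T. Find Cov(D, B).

Cov(D, B) = 288.1735

By bilinearity, Cov(D, B) = ac·Var[M] + bd·Var[T] + (ad+bc)·Cov(M, T), with a=0.7, b=4.6, c=4.05, d=2.3.
ac·Var[M] = 0.7·4.05·42.1 = 119.3535
bd·Var[T] = 4.6·2.3·37 = 391.46
(ad+bc)·Cov(M, T) = (20.24)·(-11) = -222.64
Cov(D, B) = 119.3535 + 391.46 + (-222.64) = 288.1735.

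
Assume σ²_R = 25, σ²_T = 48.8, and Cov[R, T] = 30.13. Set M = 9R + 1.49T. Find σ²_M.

σ²_M = 2941.42748

σ²_M = a²·σ²_R + b²·σ²_T + 2ab·Cov[R, T] with a = 9, b = 1.49.
= 9²·25 + 1.49²·48.8 + 2·9·1.49·30.13
= 2025 + 108.34088 + 808.0866 = 2941.42748.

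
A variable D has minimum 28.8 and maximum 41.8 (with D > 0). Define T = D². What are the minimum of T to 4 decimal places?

min(T) = 829.44

D² is increasing on this domain, so min(T) comes from min(D) = 28.8: min(T) = square(28.8) = 829.44.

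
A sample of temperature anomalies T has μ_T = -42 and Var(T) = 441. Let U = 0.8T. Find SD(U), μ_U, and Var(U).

SD(U) = 16.8, μ_U = -33.6, Var(U) = 282.24

U = 0.8T is linear with a = 0.8, b = 0.
SD(T) = √441 = 21.
SD(U) = |a|·SD(T) = |0.8|·21 = 16.8.
μ_U = a·μ_T + b = 0.8·(-42) = -33.6.
Var(U) = a²·Var(T) = 0.8²·441 = 282.24.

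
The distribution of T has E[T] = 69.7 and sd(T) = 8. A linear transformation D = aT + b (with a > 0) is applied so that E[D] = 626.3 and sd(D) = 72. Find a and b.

a = 9, b = -1

sd(D) = a·sd(T) (a > 0), so a = 72/8 = 9.
E[D] = a·E[T] + b, so b = 626.3 − 9·69.7 = -1.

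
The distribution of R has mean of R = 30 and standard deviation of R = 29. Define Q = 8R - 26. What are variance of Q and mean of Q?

variance of Q = 53824, mean of Q = 214

Q = 8R - 26 is linear with a = 8, b = -26.
variance of R = 29² = 841.
variance of Q = a²·variance of R = 8²·841 = 53824 (the additive constant -26 does not affect variance).
mean of Q = a·mean of R + b = 8·30 + (-26) = 214.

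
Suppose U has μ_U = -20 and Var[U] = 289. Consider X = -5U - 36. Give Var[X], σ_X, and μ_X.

Var[X] = 7225, σ_X = 85, μ_X = 64

X = -5U - 36 is linear with a = -5, b = -36.
Var[X] = a²·Var[U] = (-5)²·289 = 7225 (the additive constant -36 does not affect variance).
σ_U = √289 = 17.
σ_X = |a|·σ_U = |-5|·17 = 85.
μ_X = a·μ_U + b = (-5)·(-20) + (-36) = 64.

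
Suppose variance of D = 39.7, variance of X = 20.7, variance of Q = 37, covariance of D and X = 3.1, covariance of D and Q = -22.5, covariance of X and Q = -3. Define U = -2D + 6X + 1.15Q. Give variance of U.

variance of U = 940.6325

variance of U = a²·variance of D + b²·variance of X + c²·variance of Q + 2ab·covariance of D and X + 2ac·covariance of D and Q + 2bc·covariance of X and Q, with a = -2, b = 6, c = 1.15.
= 158.8 + 745.2 + 48.9325 + (-74.4) + 103.5 + (-41.4)
= 940.6325.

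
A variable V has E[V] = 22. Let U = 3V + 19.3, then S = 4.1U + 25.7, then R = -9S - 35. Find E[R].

E[U] = 3·22 + 19.3 = 85.3.
E[S] = 4.1·85.3 + 25.7 = 375.43.
E[R] = (-9)·375.43 + (-35) = -3413.87.

E[R] = -3413.87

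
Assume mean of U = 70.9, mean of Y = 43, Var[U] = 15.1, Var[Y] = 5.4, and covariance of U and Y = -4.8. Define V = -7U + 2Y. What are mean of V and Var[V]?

mean of V = (-7)·mean of U + 2·mean of Y = (-7)·70.9 + 2·43 = -410.3.
Var[V] = a²·Var[U] + b²·Var[Y] + 2ab·covariance of U and Y with a = -7, b = 2.
= (-7)²·15.1 + 2²·5.4 + 2·(-7)·2·(-4.8)
= 739.9 + 21.6 + 134.4 = 895.9.

mean of V = -410.3, Var[V] = 895.9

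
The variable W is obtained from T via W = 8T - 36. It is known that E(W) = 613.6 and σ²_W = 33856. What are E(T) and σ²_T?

E(T) = 81.2, σ²_T = 529

From W = 8T - 36: E(W) = a·E(T) + b, so E(T) = (E(W) − b)/a = (613.6 − (-36))/8 = 81.2.
σ²_W = a²·σ²_T, so σ²_T = 33856/8² = 529.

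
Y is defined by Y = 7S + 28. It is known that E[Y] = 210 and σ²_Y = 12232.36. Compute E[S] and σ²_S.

From Y = 7S + 28: E[Y] = a·E[S] + b, so E[S] = (E[Y] − b)/a = (210 − 28)/7 = 26.
σ²_Y = a²·σ²_S, so σ²_S = 12232.36/7² = 249.64.

E[S] = 26, σ²_S = 249.64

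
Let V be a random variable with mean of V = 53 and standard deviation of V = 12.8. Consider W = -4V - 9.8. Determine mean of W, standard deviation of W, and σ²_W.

mean of W = -221.8, standard deviation of W = 51.2, σ²_W = 2621.44

W = -4V - 9.8 is linear with a = -4, b = -9.8.
mean of W = a·mean of V + b = (-4)·53 + (-9.8) = -221.8.
standard deviation of W = |a|·standard deviation of V = |-4|·12.8 = 51.2.
σ²_V = 12.8² = 163.84.
σ²_W = a²·σ²_V = (-4)²·163.84 = 2621.44 (the additive constant -9.8 does not affect variance).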